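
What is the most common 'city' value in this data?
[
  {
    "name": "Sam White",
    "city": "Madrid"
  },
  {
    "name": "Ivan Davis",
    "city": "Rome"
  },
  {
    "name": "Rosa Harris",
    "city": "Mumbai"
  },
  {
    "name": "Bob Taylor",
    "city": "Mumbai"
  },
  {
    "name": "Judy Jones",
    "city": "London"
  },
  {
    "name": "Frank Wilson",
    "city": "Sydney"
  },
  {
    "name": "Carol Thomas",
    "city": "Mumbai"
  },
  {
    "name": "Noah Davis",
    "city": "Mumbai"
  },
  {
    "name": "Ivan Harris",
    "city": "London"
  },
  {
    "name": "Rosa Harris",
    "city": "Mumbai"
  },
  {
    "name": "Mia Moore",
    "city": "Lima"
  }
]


Counting 'city' values across 11 records:

  Mumbai: 5 #####
  London: 2 ##
  Madrid: 1 #
  Rome: 1 #
  Sydney: 1 #
  Lima: 1 #

Most common: Mumbai (5 times)

Mumbai (5 times)


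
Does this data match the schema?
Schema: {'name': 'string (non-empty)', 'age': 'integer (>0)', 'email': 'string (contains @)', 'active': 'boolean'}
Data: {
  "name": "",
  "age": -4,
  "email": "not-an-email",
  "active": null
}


Validating each field against schema:
  name: FAIL ("" is an empty string)
  age: FAIL (-4 is not > 0)
  email: FAIL ("not-an-email" does not contain @)
  active: FAIL (null is not a boolean)

Result: INVALID (4 errors: name, age, email, active)

INVALID (4 errors: name, age, email, active)


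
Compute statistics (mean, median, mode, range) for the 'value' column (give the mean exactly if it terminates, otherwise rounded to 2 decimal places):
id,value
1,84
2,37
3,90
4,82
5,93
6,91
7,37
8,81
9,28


Data: [84, 37, 90, 82, 93, 91, 37, 81, 28]
Count: 9
Sum: 623
Mean: 623/9 ≈ 69.22 (rounded to 2 decimal places)
Sorted: [28, 37, 37, 81, 82, 84, 90, 91, 93]
Median: 82.0
Mode: 37 (2 times)
Range: 93 - 28 = 65
Min: 28, Max: 93

mean≈69.22, median=82.0, mode=37, range=65


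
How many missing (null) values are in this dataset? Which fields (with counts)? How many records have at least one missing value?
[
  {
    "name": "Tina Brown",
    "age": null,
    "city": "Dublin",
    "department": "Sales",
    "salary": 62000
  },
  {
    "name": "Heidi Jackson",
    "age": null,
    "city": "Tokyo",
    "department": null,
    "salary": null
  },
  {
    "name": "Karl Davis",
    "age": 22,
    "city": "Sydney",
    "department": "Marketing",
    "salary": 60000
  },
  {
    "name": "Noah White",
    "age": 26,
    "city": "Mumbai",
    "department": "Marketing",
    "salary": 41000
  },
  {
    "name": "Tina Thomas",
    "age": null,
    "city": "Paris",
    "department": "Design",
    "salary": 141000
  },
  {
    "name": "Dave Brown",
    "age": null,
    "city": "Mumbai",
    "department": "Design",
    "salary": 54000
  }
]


Checking for missing (null) values in 6 records:

  Tina Brown: age
  Heidi Jackson: age, department, salary
  Karl Davis: complete
  Noah White: complete
  Tina Thomas: age
  Dave Brown: age

Per field:
  name: 0 missing
  age: 4 missing
  city: 0 missing
  department: 1 missing
  salary: 1 missing

Total missing values: 6
Records with any missing: 4

6 missing values (age: 4, department: 1, salary: 1); 4 incomplete records


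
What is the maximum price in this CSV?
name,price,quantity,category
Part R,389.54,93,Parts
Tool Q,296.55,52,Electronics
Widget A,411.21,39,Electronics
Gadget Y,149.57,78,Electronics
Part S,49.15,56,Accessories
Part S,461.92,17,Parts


Computing maximum price:
Values: [389.54, 296.55, 411.21, 149.57, 49.15, 461.92]
Max = 461.92

461.92


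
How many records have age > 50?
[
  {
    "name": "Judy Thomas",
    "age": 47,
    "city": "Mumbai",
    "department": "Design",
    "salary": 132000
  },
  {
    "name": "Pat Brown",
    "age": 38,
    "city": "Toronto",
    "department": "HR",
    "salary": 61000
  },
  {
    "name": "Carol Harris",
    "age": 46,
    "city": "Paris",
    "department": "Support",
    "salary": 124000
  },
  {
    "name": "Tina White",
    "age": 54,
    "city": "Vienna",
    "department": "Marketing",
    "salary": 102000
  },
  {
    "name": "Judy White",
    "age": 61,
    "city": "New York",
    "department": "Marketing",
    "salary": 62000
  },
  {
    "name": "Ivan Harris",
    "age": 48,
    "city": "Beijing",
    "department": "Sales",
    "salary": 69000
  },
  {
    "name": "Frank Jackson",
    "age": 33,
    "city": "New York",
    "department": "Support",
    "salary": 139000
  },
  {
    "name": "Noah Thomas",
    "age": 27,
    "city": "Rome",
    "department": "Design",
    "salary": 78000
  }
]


Data: 8 records
Condition: age > 50

Checking each record:
  Judy Thomas: 47
  Pat Brown: 38
  Carol Harris: 46
  Tina White: 54 MATCH
  Judy White: 61 MATCH
  Ivan Harris: 48
  Frank Jackson: 33
  Noah Thomas: 27

Count: 2

2


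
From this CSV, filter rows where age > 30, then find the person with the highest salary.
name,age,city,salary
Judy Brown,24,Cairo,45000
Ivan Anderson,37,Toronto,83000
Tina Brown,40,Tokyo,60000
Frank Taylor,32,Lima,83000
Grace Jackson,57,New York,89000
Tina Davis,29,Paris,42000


Filter: age > 30
Sort by: salary (descending)

Filtered records (4):
  Grace Jackson, age 57, salary $89000
  Ivan Anderson, age 37, salary $83000
  Frank Taylor, age 32, salary $83000
  Tina Brown, age 40, salary $60000

Highest salary: Grace Jackson ($89000)

Grace Jackson


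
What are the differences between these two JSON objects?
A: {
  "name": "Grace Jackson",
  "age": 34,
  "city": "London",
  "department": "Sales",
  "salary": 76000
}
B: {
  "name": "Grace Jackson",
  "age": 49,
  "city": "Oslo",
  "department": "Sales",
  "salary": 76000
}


Comparing each field (in key order):
  name: same
  age: DIFFERENT
  city: DIFFERENT
  department: same
  salary: same
Differences:
  age: 34 -> 49
  city: London -> Oslo

2 field(s) changed

2 changes: age, city


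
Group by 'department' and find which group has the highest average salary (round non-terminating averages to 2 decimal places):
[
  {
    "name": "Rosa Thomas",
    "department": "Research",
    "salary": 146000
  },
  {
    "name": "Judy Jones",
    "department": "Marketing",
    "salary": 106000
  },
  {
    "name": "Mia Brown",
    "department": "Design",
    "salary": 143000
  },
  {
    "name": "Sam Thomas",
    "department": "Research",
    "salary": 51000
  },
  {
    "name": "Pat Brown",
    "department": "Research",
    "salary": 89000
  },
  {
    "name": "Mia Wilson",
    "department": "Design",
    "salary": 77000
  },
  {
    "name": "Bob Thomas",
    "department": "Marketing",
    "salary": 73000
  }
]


Group by: department

Groups:
  Design: 2 people, avg salary = 220000/2 = $110000
  Marketing: 2 people, avg salary = 179000/2 = $89500
  Research: 3 people, avg salary = 286000/3 ≈ $95333.33

Highest average salary: Design ($110000)

Design ($110000)


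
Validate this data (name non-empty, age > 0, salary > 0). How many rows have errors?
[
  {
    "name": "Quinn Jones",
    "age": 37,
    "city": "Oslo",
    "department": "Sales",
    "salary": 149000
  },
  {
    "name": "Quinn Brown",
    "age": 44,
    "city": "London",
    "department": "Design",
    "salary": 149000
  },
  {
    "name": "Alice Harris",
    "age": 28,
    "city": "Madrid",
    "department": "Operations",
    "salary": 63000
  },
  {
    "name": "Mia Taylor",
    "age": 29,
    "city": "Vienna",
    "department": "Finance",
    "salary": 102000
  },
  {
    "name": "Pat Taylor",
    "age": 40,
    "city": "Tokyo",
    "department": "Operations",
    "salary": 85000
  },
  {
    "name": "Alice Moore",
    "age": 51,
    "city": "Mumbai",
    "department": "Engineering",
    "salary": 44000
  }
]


Validating 6 records:
Rules: name non-empty, age > 0, salary > 0

  Row 1 (Quinn Jones): OK
  Row 2 (Quinn Brown): OK
  Row 3 (Alice Harris): OK
  Row 4 (Mia Taylor): OK
  Row 5 (Pat Taylor): OK
  Row 6 (Alice Moore): OK

Total errors: 0

0 errors


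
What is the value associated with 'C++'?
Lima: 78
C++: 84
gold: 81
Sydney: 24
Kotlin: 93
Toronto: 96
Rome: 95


Looking up key 'C++'
Value: 84

84


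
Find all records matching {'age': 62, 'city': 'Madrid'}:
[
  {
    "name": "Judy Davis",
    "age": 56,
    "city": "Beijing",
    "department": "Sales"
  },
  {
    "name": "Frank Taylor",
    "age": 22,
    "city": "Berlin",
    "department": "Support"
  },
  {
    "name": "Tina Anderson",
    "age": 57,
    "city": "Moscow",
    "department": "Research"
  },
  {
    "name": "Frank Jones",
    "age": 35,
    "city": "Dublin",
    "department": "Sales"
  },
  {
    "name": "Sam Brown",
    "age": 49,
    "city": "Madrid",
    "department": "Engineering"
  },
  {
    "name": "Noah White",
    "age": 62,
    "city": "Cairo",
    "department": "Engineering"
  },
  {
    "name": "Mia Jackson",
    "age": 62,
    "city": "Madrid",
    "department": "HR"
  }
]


Search criteria: {'age': 62, 'city': 'Madrid'}

Checking 7 records:
  Judy Davis: {age: 56, city: Beijing}
  Frank Taylor: {age: 22, city: Berlin}
  Tina Anderson: {age: 57, city: Moscow}
  Frank Jones: {age: 35, city: Dublin}
  Sam Brown: {age: 49, city: Madrid}
  Noah White: {age: 62, city: Cairo}
  Mia Jackson: {age: 62, city: Madrid} <-- MATCH

Matches: ["Mia Jackson"]

["Mia Jackson"]


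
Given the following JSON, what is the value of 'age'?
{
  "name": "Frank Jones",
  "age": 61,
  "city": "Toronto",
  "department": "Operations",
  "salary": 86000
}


Looking up field 'age'
Value: 61

61


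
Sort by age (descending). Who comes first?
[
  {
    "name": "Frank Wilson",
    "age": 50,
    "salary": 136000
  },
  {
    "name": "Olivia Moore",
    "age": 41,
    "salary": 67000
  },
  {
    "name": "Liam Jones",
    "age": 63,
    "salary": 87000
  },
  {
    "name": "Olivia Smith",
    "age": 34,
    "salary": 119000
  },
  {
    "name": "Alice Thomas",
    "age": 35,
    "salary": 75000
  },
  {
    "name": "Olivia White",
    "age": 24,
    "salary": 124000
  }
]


Sort by: age (descending)

Sorted order:
  1. Liam Jones (age = 63)
  2. Frank Wilson (age = 50)
  3. Olivia Moore (age = 41)
  4. Alice Thomas (age = 35)
  5. Olivia Smith (age = 34)
  6. Olivia White (age = 24)

First: Liam Jones

Liam Jones


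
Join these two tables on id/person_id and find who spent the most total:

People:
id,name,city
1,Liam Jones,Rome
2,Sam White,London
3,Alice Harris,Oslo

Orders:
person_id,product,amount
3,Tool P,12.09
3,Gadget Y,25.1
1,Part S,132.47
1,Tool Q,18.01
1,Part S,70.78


Join on: people.id = orders.person_id

Joined rows:
  Alice Harris (Oslo) bought Tool P for $12.09
  Alice Harris (Oslo) bought Gadget Y for $25.1
  Liam Jones (Rome) bought Part S for $132.47
  Liam Jones (Rome) bought Tool Q for $18.01
  Liam Jones (Rome) bought Part S for $70.78

Total per person:
  Liam Jones: $221.26
  Alice Harris: $37.19

Top spender: Liam Jones ($221.26)

Liam Jones ($221.26)


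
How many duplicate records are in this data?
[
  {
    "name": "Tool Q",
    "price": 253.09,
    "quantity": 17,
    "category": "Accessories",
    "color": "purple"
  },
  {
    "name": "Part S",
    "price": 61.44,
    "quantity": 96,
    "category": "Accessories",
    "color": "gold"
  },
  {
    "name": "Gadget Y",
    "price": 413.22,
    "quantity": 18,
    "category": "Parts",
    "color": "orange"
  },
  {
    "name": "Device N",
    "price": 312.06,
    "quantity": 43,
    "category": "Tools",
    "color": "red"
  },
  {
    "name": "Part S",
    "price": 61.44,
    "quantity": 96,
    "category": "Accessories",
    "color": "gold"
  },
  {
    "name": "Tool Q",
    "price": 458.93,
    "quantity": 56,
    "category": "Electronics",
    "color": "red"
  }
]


Checking 6 records for duplicates:

  Row 1: Tool Q ($253.09, qty 17)
  Row 2: Part S ($61.44, qty 96)
  Row 3: Gadget Y ($413.22, qty 18)
  Row 4: Device N ($312.06, qty 43)
  Row 5: Part S ($61.44, qty 96) <-- DUPLICATE
  Row 6: Tool Q ($458.93, qty 56)

Duplicates found: 1
Unique records: 5

1 duplicates, 5 unique


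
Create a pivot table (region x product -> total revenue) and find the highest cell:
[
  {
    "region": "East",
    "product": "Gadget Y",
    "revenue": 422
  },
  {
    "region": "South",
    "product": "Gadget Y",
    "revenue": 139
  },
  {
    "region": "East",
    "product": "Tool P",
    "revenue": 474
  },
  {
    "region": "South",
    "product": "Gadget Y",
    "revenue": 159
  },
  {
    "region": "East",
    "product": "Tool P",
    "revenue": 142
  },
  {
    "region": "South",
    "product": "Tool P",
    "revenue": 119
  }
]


Pivot: region (rows) x product (columns) -> total revenue

     Gadget Y      Tool P      
East           422           616  
South          298           119  

Highest: East / Tool P = $616

East / Tool P = $616


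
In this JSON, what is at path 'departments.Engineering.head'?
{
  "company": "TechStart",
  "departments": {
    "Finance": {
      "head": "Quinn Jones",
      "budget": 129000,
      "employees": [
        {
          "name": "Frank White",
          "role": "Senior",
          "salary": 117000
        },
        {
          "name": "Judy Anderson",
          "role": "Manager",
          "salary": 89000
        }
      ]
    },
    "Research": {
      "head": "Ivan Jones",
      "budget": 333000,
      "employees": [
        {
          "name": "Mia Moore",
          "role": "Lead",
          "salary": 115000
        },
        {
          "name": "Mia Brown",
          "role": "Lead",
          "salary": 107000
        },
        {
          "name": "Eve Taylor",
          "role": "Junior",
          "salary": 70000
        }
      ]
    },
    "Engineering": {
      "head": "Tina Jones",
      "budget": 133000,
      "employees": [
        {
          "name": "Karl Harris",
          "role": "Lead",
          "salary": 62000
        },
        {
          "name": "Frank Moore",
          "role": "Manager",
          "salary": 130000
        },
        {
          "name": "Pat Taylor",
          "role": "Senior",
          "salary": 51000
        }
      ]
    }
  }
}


Path: departments.Engineering.head

Navigate:
  -> departments
  -> Engineering
  -> head = 'Tina Jones'

Tina Jones


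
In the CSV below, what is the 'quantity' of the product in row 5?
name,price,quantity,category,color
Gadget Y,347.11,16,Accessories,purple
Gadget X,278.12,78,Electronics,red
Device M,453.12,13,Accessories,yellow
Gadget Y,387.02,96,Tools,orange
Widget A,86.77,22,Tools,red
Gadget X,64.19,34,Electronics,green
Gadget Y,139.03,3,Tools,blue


Query: Row 5 ('Widget A'), column 'quantity'
Value: 22

22


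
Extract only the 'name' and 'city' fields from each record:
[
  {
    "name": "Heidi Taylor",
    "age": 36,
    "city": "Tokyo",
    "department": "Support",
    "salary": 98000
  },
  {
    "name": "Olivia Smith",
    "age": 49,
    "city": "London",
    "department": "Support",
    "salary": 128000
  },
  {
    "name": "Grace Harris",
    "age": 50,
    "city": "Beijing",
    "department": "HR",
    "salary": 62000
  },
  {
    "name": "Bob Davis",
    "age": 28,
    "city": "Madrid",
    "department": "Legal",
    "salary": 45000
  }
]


Original: 4 records with fields: name, age, city, department, salary
Keep: ['name', 'city']
Drop: ['age', 'department', 'salary']
Result: 4 records, 2 fields each

[
  {
    "name": "Heidi Taylor",
    "city": "Tokyo"
  },
  {
    "name": "Olivia Smith",
    "city": "London"
  },
  {
    "name": "Grace Harris",
    "city": "Beijing"
  },
  {
    "name": "Bob Davis",
    "city": "Madrid"
  }
]


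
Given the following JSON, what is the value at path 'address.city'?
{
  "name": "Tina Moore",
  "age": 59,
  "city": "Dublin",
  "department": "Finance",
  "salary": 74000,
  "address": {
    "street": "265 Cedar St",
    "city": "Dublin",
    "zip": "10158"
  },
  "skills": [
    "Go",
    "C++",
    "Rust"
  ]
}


Query: address.city
Path: address -> city
Value: Dublin

Dublin


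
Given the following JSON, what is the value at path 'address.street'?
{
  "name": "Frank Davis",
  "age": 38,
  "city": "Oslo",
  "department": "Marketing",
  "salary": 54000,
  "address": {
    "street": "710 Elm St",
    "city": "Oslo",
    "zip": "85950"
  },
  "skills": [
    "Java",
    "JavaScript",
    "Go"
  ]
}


Query: address.street
Path: address -> street
Value: 710 Elm St

710 Elm St


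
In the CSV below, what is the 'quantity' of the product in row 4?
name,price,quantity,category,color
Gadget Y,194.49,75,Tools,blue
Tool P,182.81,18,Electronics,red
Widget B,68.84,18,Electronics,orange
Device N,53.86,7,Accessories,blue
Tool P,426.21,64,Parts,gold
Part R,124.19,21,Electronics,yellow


Query: Row 4 ('Device N'), column 'quantity'
Value: 7

7


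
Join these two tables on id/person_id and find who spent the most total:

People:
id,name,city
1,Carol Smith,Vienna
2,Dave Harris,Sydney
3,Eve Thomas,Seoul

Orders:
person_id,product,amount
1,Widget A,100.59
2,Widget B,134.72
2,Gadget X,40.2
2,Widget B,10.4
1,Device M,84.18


Join on: people.id = orders.person_id

Joined rows:
  Carol Smith (Vienna) bought Widget A for $100.59
  Dave Harris (Sydney) bought Widget B for $134.72
  Dave Harris (Sydney) bought Gadget X for $40.2
  Dave Harris (Sydney) bought Widget B for $10.4
  Carol Smith (Vienna) bought Device M for $84.18

Total per person:
  Dave Harris: $185.32
  Carol Smith: $184.77

Top spender: Dave Harris ($185.32)

Dave Harris ($185.32)


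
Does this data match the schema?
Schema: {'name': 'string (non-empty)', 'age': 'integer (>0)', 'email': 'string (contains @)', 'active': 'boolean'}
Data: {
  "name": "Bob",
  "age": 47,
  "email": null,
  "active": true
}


Validating each field against schema:
  name: OK (non-empty string)
  age: OK (positive integer)
  email: FAIL (null is not a string)
  active: OK (boolean)

Result: INVALID (1 error: email)

INVALID (1 error: email)


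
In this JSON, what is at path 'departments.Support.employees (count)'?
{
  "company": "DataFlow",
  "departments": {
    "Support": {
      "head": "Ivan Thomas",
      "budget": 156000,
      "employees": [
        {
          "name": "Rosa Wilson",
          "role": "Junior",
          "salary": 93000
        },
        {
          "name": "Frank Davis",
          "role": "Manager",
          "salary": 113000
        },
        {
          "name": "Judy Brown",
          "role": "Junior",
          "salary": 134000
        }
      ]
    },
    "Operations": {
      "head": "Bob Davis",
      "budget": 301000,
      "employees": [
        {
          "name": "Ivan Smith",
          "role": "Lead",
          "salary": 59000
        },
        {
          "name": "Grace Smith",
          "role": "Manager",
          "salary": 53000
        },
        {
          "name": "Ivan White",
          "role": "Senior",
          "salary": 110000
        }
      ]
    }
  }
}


Path: departments.Support.employees (count)

Navigate:
  -> departments
  -> Support
  -> employees (array, length 3)

3


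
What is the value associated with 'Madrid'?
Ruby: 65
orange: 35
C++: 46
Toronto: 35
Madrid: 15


Looking up key 'Madrid'
Value: 15

15


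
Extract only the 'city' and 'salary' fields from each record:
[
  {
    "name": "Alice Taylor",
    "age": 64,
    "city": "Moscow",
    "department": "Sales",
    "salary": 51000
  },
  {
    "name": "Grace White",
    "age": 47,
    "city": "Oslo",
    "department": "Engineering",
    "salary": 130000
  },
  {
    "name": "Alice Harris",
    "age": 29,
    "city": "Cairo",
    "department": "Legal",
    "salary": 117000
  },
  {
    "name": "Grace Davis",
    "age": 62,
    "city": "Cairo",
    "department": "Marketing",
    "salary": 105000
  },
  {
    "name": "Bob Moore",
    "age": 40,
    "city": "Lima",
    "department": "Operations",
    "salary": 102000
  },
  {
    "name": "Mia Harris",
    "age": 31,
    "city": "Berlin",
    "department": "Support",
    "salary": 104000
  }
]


Original: 6 records with fields: name, age, city, department, salary
Keep: ['city', 'salary']
Drop: ['name', 'age', 'department']
Result: 6 records, 2 fields each

[
  {
    "city": "Moscow",
    "salary": 51000
  },
  {
    "city": "Oslo",
    "salary": 130000
  },
  {
    "city": "Cairo",
    "salary": 117000
  },
  {
    "city": "Cairo",
    "salary": 105000
  },
  {
    "city": "Lima",
    "salary": 102000
  },
  {
    "city": "Berlin",
    "salary": 104000
  }
]


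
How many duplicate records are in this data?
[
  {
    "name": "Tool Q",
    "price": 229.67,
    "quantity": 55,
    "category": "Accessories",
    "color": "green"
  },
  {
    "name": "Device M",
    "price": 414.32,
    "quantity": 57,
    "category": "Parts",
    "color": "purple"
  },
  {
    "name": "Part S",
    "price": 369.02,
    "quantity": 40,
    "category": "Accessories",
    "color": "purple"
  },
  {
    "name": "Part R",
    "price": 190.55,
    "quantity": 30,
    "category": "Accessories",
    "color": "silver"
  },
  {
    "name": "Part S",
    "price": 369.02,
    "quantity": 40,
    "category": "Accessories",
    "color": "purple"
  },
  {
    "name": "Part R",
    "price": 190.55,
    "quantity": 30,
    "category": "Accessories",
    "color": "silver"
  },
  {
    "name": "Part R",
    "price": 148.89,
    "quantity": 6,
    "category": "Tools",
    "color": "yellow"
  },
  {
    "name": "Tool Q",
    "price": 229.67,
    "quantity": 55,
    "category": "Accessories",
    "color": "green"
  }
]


Checking 8 records for duplicates:

  Row 1: Tool Q ($229.67, qty 55)
  Row 2: Device M ($414.32, qty 57)
  Row 3: Part S ($369.02, qty 40)
  Row 4: Part R ($190.55, qty 30)
  Row 5: Part S ($369.02, qty 40) <-- DUPLICATE
  Row 6: Part R ($190.55, qty 30) <-- DUPLICATE
  Row 7: Part R ($148.89, qty 6)
  Row 8: Tool Q ($229.67, qty 55) <-- DUPLICATE

Duplicates found: 3
Unique records: 5

3 duplicates, 5 unique


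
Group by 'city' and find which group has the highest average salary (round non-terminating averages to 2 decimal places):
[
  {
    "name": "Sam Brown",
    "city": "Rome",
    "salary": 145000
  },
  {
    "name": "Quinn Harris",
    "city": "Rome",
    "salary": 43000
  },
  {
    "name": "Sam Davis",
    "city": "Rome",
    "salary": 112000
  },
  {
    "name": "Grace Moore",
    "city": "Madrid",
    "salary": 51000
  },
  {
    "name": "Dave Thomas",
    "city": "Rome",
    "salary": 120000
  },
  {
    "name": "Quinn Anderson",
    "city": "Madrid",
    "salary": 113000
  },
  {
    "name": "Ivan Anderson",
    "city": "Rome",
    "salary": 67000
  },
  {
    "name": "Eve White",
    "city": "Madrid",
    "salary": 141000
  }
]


Group by: city

Groups:
  Madrid: 3 people, avg salary = 305000/3 ≈ $101666.67
  Rome: 5 people, avg salary = 487000/5 = $97400

Highest average salary: Madrid (≈$101666.67)

Madrid (≈$101666.67)


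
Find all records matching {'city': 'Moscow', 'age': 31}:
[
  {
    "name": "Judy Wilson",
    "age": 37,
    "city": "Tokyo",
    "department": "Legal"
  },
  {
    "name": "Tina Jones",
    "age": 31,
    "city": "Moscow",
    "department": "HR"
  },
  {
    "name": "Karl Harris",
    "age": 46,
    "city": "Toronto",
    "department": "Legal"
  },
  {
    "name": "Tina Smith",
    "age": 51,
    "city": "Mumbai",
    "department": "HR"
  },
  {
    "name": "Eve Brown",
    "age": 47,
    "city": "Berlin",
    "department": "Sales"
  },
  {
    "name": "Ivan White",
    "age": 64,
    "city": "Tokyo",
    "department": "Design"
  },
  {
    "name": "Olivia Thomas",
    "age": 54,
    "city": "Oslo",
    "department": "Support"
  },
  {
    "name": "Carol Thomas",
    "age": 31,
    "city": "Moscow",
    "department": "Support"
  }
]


Search criteria: {'city': 'Moscow', 'age': 31}

Checking 8 records:
  Judy Wilson: {city: Tokyo, age: 37}
  Tina Jones: {city: Moscow, age: 31} <-- MATCH
  Karl Harris: {city: Toronto, age: 46}
  Tina Smith: {city: Mumbai, age: 51}
  Eve Brown: {city: Berlin, age: 47}
  Ivan White: {city: Tokyo, age: 64}
  Olivia Thomas: {city: Oslo, age: 54}
  Carol Thomas: {city: Moscow, age: 31} <-- MATCH

Matches: ["Tina Jones", "Carol Thomas"]

["Tina Jones", "Carol Thomas"]


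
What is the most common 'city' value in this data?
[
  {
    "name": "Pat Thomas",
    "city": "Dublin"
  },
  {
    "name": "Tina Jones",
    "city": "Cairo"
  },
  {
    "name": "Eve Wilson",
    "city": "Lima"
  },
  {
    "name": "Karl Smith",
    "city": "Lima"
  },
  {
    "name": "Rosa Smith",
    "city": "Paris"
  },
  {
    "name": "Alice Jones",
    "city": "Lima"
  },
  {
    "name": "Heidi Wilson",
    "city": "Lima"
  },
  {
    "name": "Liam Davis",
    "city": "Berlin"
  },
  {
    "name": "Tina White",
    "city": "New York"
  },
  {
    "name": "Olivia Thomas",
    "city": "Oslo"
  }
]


Counting 'city' values across 10 records:

  Lima: 4 ####
  Dublin: 1 #
  Cairo: 1 #
  Paris: 1 #
  Berlin: 1 #
  New York: 1 #
  Oslo: 1 #

Most common: Lima (4 times)

Lima (4 times)


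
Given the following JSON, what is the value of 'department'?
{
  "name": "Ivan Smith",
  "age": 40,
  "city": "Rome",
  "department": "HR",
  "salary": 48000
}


Looking up field 'department'
Value: HR

HR


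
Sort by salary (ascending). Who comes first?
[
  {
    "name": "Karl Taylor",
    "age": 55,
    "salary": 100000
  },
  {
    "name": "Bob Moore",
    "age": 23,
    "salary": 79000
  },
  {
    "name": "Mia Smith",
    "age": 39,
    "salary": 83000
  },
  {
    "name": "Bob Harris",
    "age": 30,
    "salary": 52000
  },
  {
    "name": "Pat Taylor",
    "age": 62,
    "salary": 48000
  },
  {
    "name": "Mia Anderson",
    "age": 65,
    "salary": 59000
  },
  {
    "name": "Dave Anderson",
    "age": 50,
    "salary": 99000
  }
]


Sort by: salary (ascending)

Sorted order:
  1. Pat Taylor (salary = 48000)
  2. Bob Harris (salary = 52000)
  3. Mia Anderson (salary = 59000)
  4. Bob Moore (salary = 79000)
  5. Mia Smith (salary = 83000)
  6. Dave Anderson (salary = 99000)
  7. Karl Taylor (salary = 100000)

First: Pat Taylor

Pat Taylor


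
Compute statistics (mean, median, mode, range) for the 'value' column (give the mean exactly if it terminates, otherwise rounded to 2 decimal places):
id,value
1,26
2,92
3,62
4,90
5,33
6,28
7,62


Data: [26, 92, 62, 90, 33, 28, 62]
Count: 7
Sum: 393
Mean: 393/7 ≈ 56.14 (rounded to 2 decimal places)
Sorted: [26, 28, 33, 62, 62, 90, 92]
Median: 62.0
Mode: 62 (2 times)
Range: 92 - 26 = 66
Min: 26, Max: 92

mean≈56.14, median=62.0, mode=62, range=66


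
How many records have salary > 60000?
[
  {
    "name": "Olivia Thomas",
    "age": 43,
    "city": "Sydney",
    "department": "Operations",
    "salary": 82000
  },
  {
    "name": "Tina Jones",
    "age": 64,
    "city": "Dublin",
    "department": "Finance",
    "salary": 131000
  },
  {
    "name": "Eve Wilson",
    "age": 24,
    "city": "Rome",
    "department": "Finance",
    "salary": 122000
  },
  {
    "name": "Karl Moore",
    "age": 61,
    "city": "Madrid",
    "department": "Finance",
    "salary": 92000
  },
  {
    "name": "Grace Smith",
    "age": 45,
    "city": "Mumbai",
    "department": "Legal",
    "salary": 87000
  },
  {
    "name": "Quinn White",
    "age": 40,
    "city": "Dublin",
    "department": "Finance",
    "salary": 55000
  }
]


Data: 6 records
Condition: salary > 60000

Checking each record:
  Olivia Thomas: 82000 MATCH
  Tina Jones: 131000 MATCH
  Eve Wilson: 122000 MATCH
  Karl Moore: 92000 MATCH
  Grace Smith: 87000 MATCH
  Quinn White: 55000

Count: 5

5


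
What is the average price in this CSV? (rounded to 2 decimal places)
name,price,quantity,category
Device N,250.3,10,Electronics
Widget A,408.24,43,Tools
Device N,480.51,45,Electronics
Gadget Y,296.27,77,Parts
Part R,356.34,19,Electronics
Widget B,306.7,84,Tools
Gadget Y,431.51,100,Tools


Computing average price:
Values: [250.3, 408.24, 480.51, 296.27, 356.34, 306.7, 431.51]
Sum = 2529.87
Count = 7
Average = 2529.87/7 = 361.41

361.41


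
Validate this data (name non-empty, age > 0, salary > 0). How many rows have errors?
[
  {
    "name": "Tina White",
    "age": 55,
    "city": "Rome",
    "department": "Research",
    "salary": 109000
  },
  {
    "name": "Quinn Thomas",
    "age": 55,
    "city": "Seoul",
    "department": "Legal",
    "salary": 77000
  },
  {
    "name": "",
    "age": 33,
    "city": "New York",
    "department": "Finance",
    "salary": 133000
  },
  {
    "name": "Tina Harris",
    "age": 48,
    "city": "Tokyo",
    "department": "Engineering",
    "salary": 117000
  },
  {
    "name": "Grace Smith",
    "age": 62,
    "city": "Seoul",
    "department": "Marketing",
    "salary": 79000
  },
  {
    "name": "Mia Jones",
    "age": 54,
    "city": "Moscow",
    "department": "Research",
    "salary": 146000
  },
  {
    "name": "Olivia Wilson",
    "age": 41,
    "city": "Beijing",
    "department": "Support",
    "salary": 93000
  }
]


Validating 7 records:
Rules: name non-empty, age > 0, salary > 0

  Row 1 (Tina White): OK
  Row 2 (Quinn Thomas): OK
  Row 3 (???): empty name
  Row 4 (Tina Harris): OK
  Row 5 (Grace Smith): OK
  Row 6 (Mia Jones): OK
  Row 7 (Olivia Wilson): OK

Total errors: 1

1 errors


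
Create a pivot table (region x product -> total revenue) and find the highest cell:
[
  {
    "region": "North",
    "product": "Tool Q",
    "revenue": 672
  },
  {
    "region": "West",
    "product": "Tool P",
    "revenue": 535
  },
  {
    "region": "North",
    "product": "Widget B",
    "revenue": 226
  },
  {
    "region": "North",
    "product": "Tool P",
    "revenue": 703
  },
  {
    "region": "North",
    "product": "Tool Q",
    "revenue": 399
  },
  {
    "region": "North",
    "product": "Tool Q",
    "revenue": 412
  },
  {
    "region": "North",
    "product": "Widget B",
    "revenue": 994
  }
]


Pivot: region (rows) x product (columns) -> total revenue

     Tool P        Tool Q        Widget B    
North          703          1483          1220  
West           535             0             0  

Highest: North / Tool Q = $1483

North / Tool Q = $1483


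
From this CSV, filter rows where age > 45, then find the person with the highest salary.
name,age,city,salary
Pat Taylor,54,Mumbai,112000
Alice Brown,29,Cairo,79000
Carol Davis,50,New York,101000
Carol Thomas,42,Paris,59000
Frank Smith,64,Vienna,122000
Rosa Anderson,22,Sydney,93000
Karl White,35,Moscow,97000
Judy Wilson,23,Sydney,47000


Filter: age > 45
Sort by: salary (descending)

Filtered records (3):
  Frank Smith, age 64, salary $122000
  Pat Taylor, age 54, salary $112000
  Carol Davis, age 50, salary $101000

Highest salary: Frank Smith ($122000)

Frank Smith


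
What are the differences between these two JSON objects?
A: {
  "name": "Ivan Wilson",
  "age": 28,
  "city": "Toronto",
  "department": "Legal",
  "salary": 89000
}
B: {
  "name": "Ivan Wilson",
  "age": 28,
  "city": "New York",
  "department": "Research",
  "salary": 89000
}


Comparing each field (in key order):
  name: same
  age: same
  city: DIFFERENT
  department: DIFFERENT
  salary: same
Differences:
  city: Toronto -> New York
  department: Legal -> Research

2 field(s) changed

2 changes: city, department


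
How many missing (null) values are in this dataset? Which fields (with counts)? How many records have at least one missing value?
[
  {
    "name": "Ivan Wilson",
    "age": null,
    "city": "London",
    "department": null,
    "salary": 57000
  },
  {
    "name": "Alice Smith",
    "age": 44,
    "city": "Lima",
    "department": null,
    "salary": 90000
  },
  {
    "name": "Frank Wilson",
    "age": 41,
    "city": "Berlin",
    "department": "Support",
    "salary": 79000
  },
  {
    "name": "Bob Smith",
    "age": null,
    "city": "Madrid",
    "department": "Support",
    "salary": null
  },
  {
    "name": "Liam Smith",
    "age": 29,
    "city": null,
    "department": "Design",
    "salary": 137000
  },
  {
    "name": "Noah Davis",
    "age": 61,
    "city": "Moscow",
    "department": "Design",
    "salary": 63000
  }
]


Checking for missing (null) values in 6 records:

  Ivan Wilson: age, department
  Alice Smith: department
  Frank Wilson: complete
  Bob Smith: age, salary
  Liam Smith: city
  Noah Davis: complete

Per field:
  name: 0 missing
  age: 2 missing
  city: 1 missing
  department: 2 missing
  salary: 1 missing

Total missing values: 6
Records with any missing: 4

6 missing values (age: 2, city: 1, department: 2, salary: 1); 4 incomplete records


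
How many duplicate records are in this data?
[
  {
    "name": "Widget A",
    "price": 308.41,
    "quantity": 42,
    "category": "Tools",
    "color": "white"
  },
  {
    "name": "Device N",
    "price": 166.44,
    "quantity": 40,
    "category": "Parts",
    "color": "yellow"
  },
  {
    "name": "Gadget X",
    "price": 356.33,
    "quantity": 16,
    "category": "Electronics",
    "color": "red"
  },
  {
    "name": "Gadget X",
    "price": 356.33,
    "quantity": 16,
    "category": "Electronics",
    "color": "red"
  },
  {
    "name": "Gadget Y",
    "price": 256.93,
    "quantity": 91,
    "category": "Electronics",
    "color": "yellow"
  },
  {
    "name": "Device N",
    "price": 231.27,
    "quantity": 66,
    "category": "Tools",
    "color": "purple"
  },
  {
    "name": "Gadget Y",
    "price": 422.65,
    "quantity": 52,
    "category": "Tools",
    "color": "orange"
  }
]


Checking 7 records for duplicates:

  Row 1: Widget A ($308.41, qty 42)
  Row 2: Device N ($166.44, qty 40)
  Row 3: Gadget X ($356.33, qty 16)
  Row 4: Gadget X ($356.33, qty 16) <-- DUPLICATE
  Row 5: Gadget Y ($256.93, qty 91)
  Row 6: Device N ($231.27, qty 66)
  Row 7: Gadget Y ($422.65, qty 52)

Duplicates found: 1
Unique records: 6

1 duplicates, 6 unique


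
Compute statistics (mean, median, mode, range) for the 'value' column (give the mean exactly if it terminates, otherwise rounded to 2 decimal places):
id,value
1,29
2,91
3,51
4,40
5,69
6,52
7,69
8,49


Data: [29, 91, 51, 40, 69, 52, 69, 49]
Count: 8
Sum: 450
Mean: 450/8 = 56.25
Sorted: [29, 40, 49, 51, 52, 69, 69, 91]
Median: 51.5
Mode: 69 (2 times)
Range: 91 - 29 = 62
Min: 29, Max: 91

mean=56.25, median=51.5, mode=69, range=62


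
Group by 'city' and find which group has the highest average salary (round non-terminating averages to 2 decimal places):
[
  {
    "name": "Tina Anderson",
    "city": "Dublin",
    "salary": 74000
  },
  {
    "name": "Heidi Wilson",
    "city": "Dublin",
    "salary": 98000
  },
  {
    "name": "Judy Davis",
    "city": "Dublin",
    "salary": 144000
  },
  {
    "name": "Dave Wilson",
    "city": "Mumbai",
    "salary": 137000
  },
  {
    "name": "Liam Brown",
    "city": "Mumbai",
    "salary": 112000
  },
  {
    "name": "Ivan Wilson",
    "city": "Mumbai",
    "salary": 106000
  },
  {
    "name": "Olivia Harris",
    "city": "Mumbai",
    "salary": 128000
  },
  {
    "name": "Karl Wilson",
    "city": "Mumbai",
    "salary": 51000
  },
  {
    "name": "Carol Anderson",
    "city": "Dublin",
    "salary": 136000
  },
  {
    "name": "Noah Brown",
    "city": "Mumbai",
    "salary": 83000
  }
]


Group by: city

Groups:
  Dublin: 4 people, avg salary = 452000/4 = $113000
  Mumbai: 6 people, avg salary = 617000/6 ≈ $102833.33

Highest average salary: Dublin ($113000)

Dublin ($113000)


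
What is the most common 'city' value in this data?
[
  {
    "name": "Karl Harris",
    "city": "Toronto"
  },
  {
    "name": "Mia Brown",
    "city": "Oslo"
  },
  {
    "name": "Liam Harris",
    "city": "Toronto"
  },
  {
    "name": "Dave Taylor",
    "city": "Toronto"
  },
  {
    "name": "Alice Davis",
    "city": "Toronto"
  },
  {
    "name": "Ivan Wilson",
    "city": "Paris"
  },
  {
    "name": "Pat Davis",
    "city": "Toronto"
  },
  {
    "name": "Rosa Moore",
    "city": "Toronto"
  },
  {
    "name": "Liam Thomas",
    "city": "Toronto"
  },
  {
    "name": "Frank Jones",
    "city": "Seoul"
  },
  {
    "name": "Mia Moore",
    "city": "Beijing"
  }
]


Counting 'city' values across 11 records:

  Toronto: 7 #######
  Oslo: 1 #
  Paris: 1 #
  Seoul: 1 #
  Beijing: 1 #

Most common: Toronto (7 times)

Toronto (7 times)


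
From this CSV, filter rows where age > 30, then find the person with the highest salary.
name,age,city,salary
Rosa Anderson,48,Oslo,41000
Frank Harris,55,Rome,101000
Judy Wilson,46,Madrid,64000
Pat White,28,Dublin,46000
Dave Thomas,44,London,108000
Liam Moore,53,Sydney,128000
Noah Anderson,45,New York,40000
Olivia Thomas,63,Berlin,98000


Filter: age > 30
Sort by: salary (descending)

Filtered records (7):
  Liam Moore, age 53, salary $128000
  Dave Thomas, age 44, salary $108000
  Frank Harris, age 55, salary $101000
  Olivia Thomas, age 63, salary $98000
  Judy Wilson, age 46, salary $64000
  Rosa Anderson, age 48, salary $41000
  Noah Anderson, age 45, salary $40000

Highest salary: Liam Moore ($128000)

Liam Moore


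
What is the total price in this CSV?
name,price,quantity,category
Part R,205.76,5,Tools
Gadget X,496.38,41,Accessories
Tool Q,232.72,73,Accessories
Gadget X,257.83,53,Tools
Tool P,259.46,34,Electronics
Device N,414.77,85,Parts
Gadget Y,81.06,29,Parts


Computing total price:
Values: [205.76, 496.38, 232.72, 257.83, 259.46, 414.77, 81.06]
Sum = 1947.98

1947.98


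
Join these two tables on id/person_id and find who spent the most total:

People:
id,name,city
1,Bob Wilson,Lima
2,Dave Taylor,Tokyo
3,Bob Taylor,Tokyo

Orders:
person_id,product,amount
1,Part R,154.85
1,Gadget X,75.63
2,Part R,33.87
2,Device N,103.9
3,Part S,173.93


Join on: people.id = orders.person_id

Joined rows:
  Bob Wilson (Lima) bought Part R for $154.85
  Bob Wilson (Lima) bought Gadget X for $75.63
  Dave Taylor (Tokyo) bought Part R for $33.87
  Dave Taylor (Tokyo) bought Device N for $103.9
  Bob Taylor (Tokyo) bought Part S for $173.93

Total per person:
  Bob Wilson: $230.48
  Bob Taylor: $173.93
  Dave Taylor: $137.77

Top spender: Bob Wilson ($230.48)

Bob Wilson ($230.48)


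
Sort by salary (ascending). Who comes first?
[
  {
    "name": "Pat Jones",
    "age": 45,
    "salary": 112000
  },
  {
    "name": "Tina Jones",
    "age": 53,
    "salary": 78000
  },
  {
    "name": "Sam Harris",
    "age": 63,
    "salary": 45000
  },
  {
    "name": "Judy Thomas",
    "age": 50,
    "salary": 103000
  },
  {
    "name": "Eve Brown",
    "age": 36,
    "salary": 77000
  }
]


Sort by: salary (ascending)

Sorted order:
  1. Sam Harris (salary = 45000)
  2. Eve Brown (salary = 77000)
  3. Tina Jones (salary = 78000)
  4. Judy Thomas (salary = 103000)
  5. Pat Jones (salary = 112000)

First: Sam Harris

Sam Harris


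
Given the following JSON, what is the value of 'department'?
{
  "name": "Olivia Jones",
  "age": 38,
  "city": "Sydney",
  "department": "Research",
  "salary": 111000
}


Looking up field 'department'
Value: Research

Research


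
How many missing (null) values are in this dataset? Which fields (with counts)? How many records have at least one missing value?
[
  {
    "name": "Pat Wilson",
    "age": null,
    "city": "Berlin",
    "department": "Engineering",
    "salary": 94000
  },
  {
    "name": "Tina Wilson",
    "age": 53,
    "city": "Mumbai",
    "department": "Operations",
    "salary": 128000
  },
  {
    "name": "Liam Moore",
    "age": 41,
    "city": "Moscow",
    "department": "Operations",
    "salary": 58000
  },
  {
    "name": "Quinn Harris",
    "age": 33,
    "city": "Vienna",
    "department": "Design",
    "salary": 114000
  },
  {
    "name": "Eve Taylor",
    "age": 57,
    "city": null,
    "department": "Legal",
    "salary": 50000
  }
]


Checking for missing (null) values in 5 records:

  Pat Wilson: age
  Tina Wilson: complete
  Liam Moore: complete
  Quinn Harris: complete
  Eve Taylor: city

Per field:
  name: 0 missing
  age: 1 missing
  city: 1 missing
  department: 0 missing
  salary: 0 missing

Total missing values: 2
Records with any missing: 2

2 missing values (age: 1, city: 1); 2 incomplete records


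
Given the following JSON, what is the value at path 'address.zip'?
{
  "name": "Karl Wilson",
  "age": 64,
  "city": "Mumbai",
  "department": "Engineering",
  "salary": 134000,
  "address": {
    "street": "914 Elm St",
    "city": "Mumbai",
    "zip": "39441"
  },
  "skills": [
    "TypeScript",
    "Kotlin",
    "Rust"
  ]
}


Query: address.zip
Path: address -> zip
Value: 39441

39441


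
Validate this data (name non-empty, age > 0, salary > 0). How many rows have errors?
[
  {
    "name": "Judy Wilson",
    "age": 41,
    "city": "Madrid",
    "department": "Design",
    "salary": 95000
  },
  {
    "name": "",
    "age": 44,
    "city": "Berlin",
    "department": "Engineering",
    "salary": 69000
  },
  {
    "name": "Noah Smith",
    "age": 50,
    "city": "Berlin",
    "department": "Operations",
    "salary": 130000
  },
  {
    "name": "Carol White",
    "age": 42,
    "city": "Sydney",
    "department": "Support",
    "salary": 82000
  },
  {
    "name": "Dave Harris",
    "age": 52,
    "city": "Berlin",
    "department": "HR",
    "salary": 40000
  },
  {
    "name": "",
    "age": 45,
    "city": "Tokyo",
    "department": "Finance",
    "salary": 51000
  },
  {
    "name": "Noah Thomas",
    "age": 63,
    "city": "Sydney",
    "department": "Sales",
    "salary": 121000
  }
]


Validating 7 records:
Rules: name non-empty, age > 0, salary > 0

  Row 1 (Judy Wilson): OK
  Row 2 (???): empty name
  Row 3 (Noah Smith): OK
  Row 4 (Carol White): OK
  Row 5 (Dave Harris): OK
  Row 6 (???): empty name
  Row 7 (Noah Thomas): OK

Total errors: 2

2 errors
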